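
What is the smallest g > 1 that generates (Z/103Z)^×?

5

φ(103) = 103 − 1 = 102 = 2 · 3 · 17.
Test candidates g = 2, 3, … against the prime factors q ∈ {2, 3, 17} of φ(103): g is a generator iff g^(102/q) ≢ 1 for every such q.
g = 2: 2^51 ≡ 1 — hits 1, so not a primitive root.
g = 3: 3^51 ≡ 102; 3^34 ≡ 1 — hits 1, so not a primitive root.
g = 4: 4^51 ≡ 1 — hits 1, so not a primitive root.
g = 5: 5^51 ≡ 102; 5^34 ≡ 56; 5^6 ≡ 72 — none is 1, so 5 is a primitive root.
Hence the least primitive root of 103 is 5.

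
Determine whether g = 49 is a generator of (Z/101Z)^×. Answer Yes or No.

No

φ(101) = 101 − 1 = 100 = 2^2 · 5^2.
It suffices to check that the order of 49 is not a proper divisor of 100: compute 49^(100/q) for q ∈ {2, 5}.
49^50 ≡ 1 (mod 101)  [q = 2: ≡ 1 ✗]
49^20 ≡ 87 (mod 101)  [q = 5: ≢ 1 ✓]
Since 49^50 ≡ 1, the order of 49 divides 50 < 100, so 49 is not a primitive root.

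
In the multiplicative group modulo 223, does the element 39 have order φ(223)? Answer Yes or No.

No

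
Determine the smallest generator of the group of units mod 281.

φ(281) = 281 − 1 = 280 = 2^3 · 5 · 7.
g is a primitive root iff g^(280/q) ≢ 1 (mod 281) for each prime q ∈ {2, 5, 7}.
g = 2: 2^140 ≡ 1 — hits 1, so not a primitive root.
g = 3: 3^140 ≡ 280; 3^56 ≡ 86; 3^40 ≡ 249 — none is 1, so 3 is a primitive root.
So 3 is the smallest generator of (Z/281Z)^×.

3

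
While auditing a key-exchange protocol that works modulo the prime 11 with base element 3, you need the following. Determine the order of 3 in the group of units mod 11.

ord(3) | φ(11) = 11 − 1 = 10 = 2 · 5.
Divisors of 10: 1, 2, 5, 10.
Check 3^d mod 11 for each divisor in increasing order:
3^1 ≡ 3 (mod 11)
3^2 ≡ 9 (mod 11)
3^5 ≡ 1 (mod 11) ✓
So ord_11(3) = 5.

5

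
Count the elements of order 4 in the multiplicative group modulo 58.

2

φ(58) = φ(2)·φ(29) = 1·28 = 28 = 2^2 · 7.
(Z/58Z)^× is cyclic (|G| = 28); a cyclic group of order m has exactly φ(d) elements of each order d | m, and none otherwise.
4 = 2^2 divides 28, and φ(4) = 2.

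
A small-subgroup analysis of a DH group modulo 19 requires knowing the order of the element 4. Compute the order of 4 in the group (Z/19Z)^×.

9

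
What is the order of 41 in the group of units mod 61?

Since 41 ∈ (Z/61Z)^×, its order divides φ(61) = 61 − 1 = 60 = 2^2 · 3 · 5.
Divisors of 60: 1, 2, 3, 4, 5, 6, 10, 12, 15, 20, 30, 60.
Evaluate successive powers at the divisors of 60:
41^1 ≡ 41
41^2 ≡ 34
41^3 ≡ 52
41^4 ≡ 58
41^5 ≡ 60
41^6 ≡ 20
41^10 ≡ 1
Therefore the multiplicative order of 41 modulo 61 is 10.

10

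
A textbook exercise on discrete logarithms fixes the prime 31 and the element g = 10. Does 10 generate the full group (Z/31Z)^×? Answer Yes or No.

φ(31) = 31 − 1 = 30 = 2 · 3 · 5.
10 is a primitive root mod 31 iff 10^(φ(31)/q) ≢ 1 for every prime q | φ(31), i.e. q ∈ {2, 3, 5}.
10^15 ≡ 1 (mod 31)  [q = 2: ≡ 1 ✗]
10^10 ≡ 5 (mod 31)  [q = 3: ≢ 1 ✓]
10^6 ≡ 2 (mod 31)  [q = 5: ≢ 1 ✓]
10^15 ≡ 1 shows ord(10) | 15, strictly less than φ(31); not a primitive root.

No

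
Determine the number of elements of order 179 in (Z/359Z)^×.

φ(359) = 359 − 1 = 358 = 2 · 179.
Since (Z/359Z)^× is cyclic of order 358, the number of elements of order d is φ(d) when d | 358 and 0 otherwise.
179 | 358, and φ(179) = 179 − 1 = 178.

178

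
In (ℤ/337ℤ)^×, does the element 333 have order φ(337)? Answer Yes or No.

φ(337) = 337 − 1 = 336 = 2^4 · 3 · 7.
It suffices to check that the order of 333 is not a proper divisor of 336: compute 333^(336/q) for q ∈ {2, 3, 7}.
333^168 ≡ 1 (mod 337)  [q = 2: ≡ 1 ✗]
333^112 ≡ 208 (mod 337)  [q = 3: ≢ 1 ✓]
333^48 ≡ 52 (mod 337)  [q = 7: ≢ 1 ✓]
Since 333^168 ≡ 1, the order of 333 divides 168 < 336, so 333 is not a primitive root.

No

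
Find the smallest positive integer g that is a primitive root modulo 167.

5

φ(167) = 167 − 1 = 166 = 2 · 83.
g is a primitive root iff g^(166/q) ≢ 1 (mod 167) for each prime q ∈ {2, 83}.
g = 2: 2^83 ≡ 1 — hits 1, so not a primitive root.
g = 3: 3^83 ≡ 1 — hits 1, so not a primitive root.
g = 4: 4^83 ≡ 1 — hits 1, so not a primitive root.
g = 5: 5^83 ≡ 166; 5^2 ≡ 25 — none is 1, so 5 is a primitive root.
So 5 is the smallest generator of (Z/167Z)^×.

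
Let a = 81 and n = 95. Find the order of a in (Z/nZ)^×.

The order of 81 must divide φ(95) = φ(5·19) = (5−1)·(19−1) = 4·18 = 72 = 2^3 · 3^2.
Divisors of 72: 1, 2, 3, 4, 6, 8, 9, 12, 18, 24, 36, 72.
Compute 81^d (mod 95) for the divisors d until we hit 1:
81^1 ≡ 81 (mod 95)
81^2 ≡ 6 (mod 95)
81^3 ≡ 11 (mod 95)
81^4 ≡ 36 (mod 95)
81^6 ≡ 26 (mod 95)
81^8 ≡ 61 (mod 95)
81^9 ≡ 1 (mod 95) ✓
Therefore the multiplicative order of 81 modulo 95 is 9.

9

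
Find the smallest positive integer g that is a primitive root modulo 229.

6

φ(229) = 229 − 1 = 228 = 2^2 · 3 · 19.
Test candidates g = 2, 3, … against the prime factors q ∈ {2, 3, 19} of φ(229): g is a generator iff g^(228/q) ≢ 1 for every such q.
g = 2: 2^114 ≡ 228; 2^76 ≡ 1 — hits 1, so not a primitive root.
g = 3: 3^114 ≡ 1 — hits 1, so not a primitive root.
g = 4: 4^114 ≡ 1 — hits 1, so not a primitive root.
g = 5: 5^114 ≡ 1 — hits 1, so not a primitive root.
g = 6: 6^114 ≡ 228; 6^76 ≡ 134; 6^12 ≡ 165 — none is 1, so 6 is a primitive root.
Hence the least primitive root of 229 is 6.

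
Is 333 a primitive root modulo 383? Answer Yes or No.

Yes

φ(383) = 383 − 1 = 382 = 2 · 191.
Test 333^(382/q) mod 383 for each prime factor q of 382:
333^191 ≡ 382 (mod 383)  [q = 2: ≢ 1 ✓]
333^2 ≡ 202 (mod 383)  [q = 191: ≢ 1 ✓]
Every test exponent gives a nontrivial residue, hence 333 generates the full group.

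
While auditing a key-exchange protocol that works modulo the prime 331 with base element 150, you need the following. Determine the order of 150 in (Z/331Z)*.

5

By Lagrange's theorem, ord_331(150) divides φ(331) = 331 − 1 = 330 = 2 · 3 · 5 · 11.
Divisors of 330: 1, 2, 3, 5, 6, 10, 11, 15, 22, 30, 33, 55, 66, 110, 165, 330.
Test each divisor d:
150^1 ≡ 150
150^2 ≡ 323
150^3 ≡ 124
150^5 ≡ 1
Therefore the multiplicative order of 150 modulo 331 is 5.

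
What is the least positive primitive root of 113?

3

φ(113) = 113 − 1 = 112 = 2^4 · 7.
Test candidates g = 2, 3, … against the prime factors q ∈ {2, 7} of φ(113): g is a generator iff g^(112/q) ≢ 1 for every such q.
g = 2: 2^56 ≡ 1 — hits 1, so not a primitive root.
g = 3: 3^56 ≡ 112; 3^16 ≡ 49 — none is 1, so 3 is a primitive root.
So 3 is the smallest generator of (Z/113Z)^×.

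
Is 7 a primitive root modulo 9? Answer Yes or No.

φ(9) = φ(3^2) = 3·(3−1) = 6 = 2 · 3.
It suffices to check that the order of 7 is not a proper divisor of 6: compute 7^(6/q) for q ∈ {2, 3}.
7^3 ≡ 1 (mod 9)  [q = 2: ≡ 1 ✗]
7^2 ≡ 4 (mod 9)  [q = 3: ≢ 1 ✓]
7^3 ≡ 1 shows ord(7) | 3, strictly less than φ(9); not a primitive root.

No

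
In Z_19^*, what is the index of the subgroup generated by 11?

6

By Lagrange's theorem, ord_19(11) divides φ(19) = 19 − 1 = 18 = 2 · 3^2.
Divisors of 18: 1, 2, 3, 6, 9, 18.
Test each divisor d:
11^1 ≡ 11 (mod 19)
11^2 ≡ 7 (mod 19)
11^3 ≡ 1 (mod 19) ✓
Thus |⟨11⟩| = ord(11) = 3.
Index = |(Z/19Z)^×| / |⟨11⟩| = 18 / 3 = 6.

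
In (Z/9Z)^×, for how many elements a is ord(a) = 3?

2

φ(9) = φ(3^2) = 3·(3−1) = 6 = 2 · 3.
(Z/9Z)^× is cyclic (|G| = 6); a cyclic group of order m has exactly φ(d) elements of each order d | m, and none otherwise.
3 | 6, and φ(3) = 3 − 1 = 2.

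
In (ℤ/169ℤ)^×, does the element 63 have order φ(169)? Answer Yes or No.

Yes

φ(169) = φ(13^2) = 13·(13−1) = 156 = 2^2 · 3 · 13.
63 is a primitive root mod 169 iff 63^(φ(169)/q) ≢ 1 for every prime q | φ(169), i.e. q ∈ {2, 3, 13}.
63^78 ≡ 168 (mod 169)  [q = 2: ≢ 1 ✓]
63^52 ≡ 146 (mod 169)  [q = 3: ≢ 1 ✓]
63^12 ≡ 157 (mod 169)  [q = 13: ≢ 1 ✓]
Every test exponent gives a nontrivial residue, hence 63 generates the full group.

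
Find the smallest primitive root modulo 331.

φ(331) = 331 − 1 = 330 = 2 · 3 · 5 · 11.
Test candidates g = 2, 3, … against the prime factors q ∈ {2, 3, 5, 11} of φ(331): g is a generator iff g^(330/q) ≢ 1 for every such q.
g = 2: 2^165 ≡ 330; 2^110 ≡ 299; 2^66 ≡ 64; 2^30 ≡ 1 — hits 1, so not a primitive root.
g = 3: 3^165 ≡ 330; 3^110 ≡ 299; 3^66 ≡ 64; 3^30 ≡ 270 — none is 1, so 3 is a primitive root.
The smallest primitive root modulo 331 is 3.

3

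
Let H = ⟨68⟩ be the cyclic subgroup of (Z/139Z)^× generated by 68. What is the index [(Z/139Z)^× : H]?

1

By Lagrange's theorem, ord_139(68) divides φ(139) = 139 − 1 = 138 = 2 · 3 · 23.
Divisors of 138: 1, 2, 3, 6, 23, 46, 69, 138.
Check 68^d mod 139 for each divisor in increasing order:
68^1 ≡ 68 (mod 139)
68^2 ≡ 37 (mod 139)
68^3 ≡ 14 (mod 139)
68^6 ≡ 57 (mod 139)
68^23 ≡ 97 (mod 139)
68^46 ≡ 96 (mod 139)
68^69 ≡ 138 (mod 139)
68^138 ≡ 1 (mod 139) ✓
So ord_139(68) = 138, hence |⟨68⟩| = 138.
[(Z/139Z)^× : ⟨68⟩] = 138/138 = 1.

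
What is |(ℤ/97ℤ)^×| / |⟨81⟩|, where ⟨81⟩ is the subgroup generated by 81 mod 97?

8

ord(81) | φ(97) = 97 − 1 = 96 = 2^5 · 3.
Divisors of 96: 1, 2, 3, 4, 6, 8, 12, 16, 24, 32, 48, 96.
Evaluate successive powers at the divisors of 96:
81^1 ≡ 81 (mod 97)
81^2 ≡ 62 (mod 97)
81^3 ≡ 75 (mod 97)
81^4 ≡ 61 (mod 97)
81^6 ≡ 96 (mod 97)
81^8 ≡ 35 (mod 97)
81^12 ≡ 1 (mod 97) ✓
The order of 81 is 12, so the subgroup it generates has 12 elements.
Index = |(Z/97Z)^×| / |⟨81⟩| = 96 / 12 = 8.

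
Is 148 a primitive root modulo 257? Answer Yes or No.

φ(257) = 257 − 1 = 256 = 2^8.
Test 148^(256/q) mod 257 for each prime factor q of 256:
148^128 ≡ 256 (mod 257)  [q = 2: ≢ 1 ✓]
Every test exponent gives a nontrivial residue, hence 148 generates the full group.

Yes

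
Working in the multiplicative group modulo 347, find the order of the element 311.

346

The order of 311 must divide φ(347) = 347 − 1 = 346 = 2 · 173.
Divisors of 346: 1, 2, 173, 346.
Compute 311^d (mod 347) for the divisors d until we hit 1:
311^1 ≡ 311 (mod 347)
311^2 ≡ 255 (mod 347)
311^173 ≡ 346 (mod 347)
311^346 ≡ 1 (mod 347) ✓
Hence ord(311) = 346.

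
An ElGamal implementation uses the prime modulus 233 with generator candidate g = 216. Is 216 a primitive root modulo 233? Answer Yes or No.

Yes

φ(233) = 233 − 1 = 232 = 2^3 · 29.
It suffices to check that the order of 216 is not a proper divisor of 232: compute 216^(232/q) for q ∈ {2, 29}.
216^116 ≡ 232 (mod 233)  [q = 2: ≢ 1 ✓]
216^8 ≡ 32 (mod 233)  [q = 29: ≢ 1 ✓]
None equal 1, so ord_233(216) = 232: 216 is a primitive root.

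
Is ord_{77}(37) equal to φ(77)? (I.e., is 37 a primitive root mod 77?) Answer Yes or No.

No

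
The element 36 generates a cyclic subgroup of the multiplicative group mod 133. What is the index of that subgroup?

Since 36 ∈ (Z/133Z)^×, its order divides φ(133) = φ(7·19) = (7−1)·(19−1) = 6·18 = 108 = 2^2 · 3^3.
Divisors of 108: 1, 2, 3, 4, 6, 9, 12, 18, 27, 36, 54, 108.
Evaluate successive powers at the divisors of 108:
36^1 ≡ 36
36^2 ≡ 99
36^3 ≡ 106
36^4 ≡ 92
36^6 ≡ 64
36^9 ≡ 1
So ord_133(36) = 9, hence |⟨36⟩| = 9.
Index = |(Z/133Z)^×| / |⟨36⟩| = 108 / 9 = 12.

12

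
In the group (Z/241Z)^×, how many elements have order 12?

φ(241) = 241 − 1 = 240 = 2^4 · 3 · 5.
Since (Z/241Z)^× is cyclic of order 240, the number of elements of order d is φ(d) when d | 240 and 0 otherwise.
12 = 2^2 · 3 divides 240, and φ(12) = 4.

4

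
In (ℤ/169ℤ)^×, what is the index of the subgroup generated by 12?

6

The order of 12 must divide φ(169) = φ(13^2) = 13·(13−1) = 156 = 2^2 · 3 · 13.
Divisors of 156: 1, 2, 3, 4, 6, 12, 13, 26, 39, 52, 78, 156.
Test each divisor d:
12^1 ≡ 12 (mod 169)
12^2 ≡ 144 (mod 169)
12^3 ≡ 38 (mod 169)
12^4 ≡ 118 (mod 169)
12^6 ≡ 92 (mod 169)
12^12 ≡ 14 (mod 169)
12^13 ≡ 168 (mod 169)
12^26 ≡ 1 (mod 169) ✓
So ord_169(12) = 26, hence |⟨12⟩| = 26.
[(Z/169Z)^× : ⟨12⟩] = 156/26 = 6.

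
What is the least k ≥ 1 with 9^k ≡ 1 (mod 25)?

10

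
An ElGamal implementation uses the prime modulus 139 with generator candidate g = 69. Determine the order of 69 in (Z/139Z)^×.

69

By Lagrange's theorem, ord_139(69) divides φ(139) = 139 − 1 = 138 = 2 · 3 · 23.
Divisors of 138: 1, 2, 3, 6, 23, 46, 69, 138.
Compute 69^d (mod 139) for the divisors d until we hit 1:
69^1 ≡ 69
69^2 ≡ 35
69^3 ≡ 52
69^6 ≡ 63
69^23 ≡ 96
69^46 ≡ 42
69^69 ≡ 1
Therefore the multiplicative order of 69 modulo 139 is 69.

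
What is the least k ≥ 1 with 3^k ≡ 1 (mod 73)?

ord(3) | φ(73) = 73 − 1 = 72 = 2^3 · 3^2.
Divisors of 72: 1, 2, 3, 4, 6, 8, 9, 12, 18, 24, 36, 72.
Test each divisor d:
3^1 ≡ 3
3^2 ≡ 9
3^3 ≡ 27
3^4 ≡ 8
3^6 ≡ 72
3^8 ≡ 64
3^9 ≡ 46
3^12 ≡ 1
Therefore the multiplicative order of 3 modulo 73 is 12.

12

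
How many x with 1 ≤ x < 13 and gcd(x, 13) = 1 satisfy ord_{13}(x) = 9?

0

φ(13) = 13 − 1 = 12 = 2^2 · 3.
(Z/13Z)^× is cyclic (|G| = 12); a cyclic group of order m has exactly φ(d) elements of each order d | m, and none otherwise.
Since 9 ∤ 12, the count is 0.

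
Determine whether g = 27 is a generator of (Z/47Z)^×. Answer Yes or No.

No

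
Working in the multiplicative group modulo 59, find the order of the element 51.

By Lagrange's theorem, ord_59(51) divides φ(59) = 59 − 1 = 58 = 2 · 29.
Divisors of 58: 1, 2, 29, 58.
Check 51^d mod 59 for each divisor in increasing order:
51^1 ≡ 51
51^2 ≡ 5
51^29 ≡ 1
Hence ord(51) = 29.

29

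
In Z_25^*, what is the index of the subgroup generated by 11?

By Lagrange's theorem, ord_25(11) divides φ(25) = φ(5^2) = 5·(5−1) = 20 = 2^2 · 5.
Divisors of 20: 1, 2, 4, 5, 10, 20.
Compute 11^d (mod 25) for the divisors d until we hit 1:
11^1 ≡ 11
11^2 ≡ 21
11^4 ≡ 16
11^5 ≡ 1
Thus |⟨11⟩| = ord(11) = 5.
[(Z/25Z)^× : ⟨11⟩] = 20/5 = 4.

4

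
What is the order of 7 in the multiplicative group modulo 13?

ord(7) | φ(13) = 13 − 1 = 12 = 2^2 · 3.
Divisors of 12: 1, 2, 3, 4, 6, 12.
Check 7^d mod 13 for each divisor in increasing order:
7^1 ≡ 7 (mod 13)
7^2 ≡ 10 (mod 13)
7^3 ≡ 5 (mod 13)
7^4 ≡ 9 (mod 13)
7^6 ≡ 12 (mod 13)
7^12 ≡ 1 (mod 13) ✓
Therefore the multiplicative order of 7 modulo 13 is 12.

12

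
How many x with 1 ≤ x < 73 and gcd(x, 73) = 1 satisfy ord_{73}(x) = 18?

6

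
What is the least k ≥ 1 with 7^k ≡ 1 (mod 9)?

3

Since 7 ∈ (Z/9Z)^×, its order divides φ(9) = φ(3^2) = 3·(3−1) = 6 = 2 · 3.
Divisors of 6: 1, 2, 3, 6.
Evaluate successive powers at the divisors of 6:
7^1 ≡ 7
7^2 ≡ 4
7^3 ≡ 1
Hence ord(7) = 3.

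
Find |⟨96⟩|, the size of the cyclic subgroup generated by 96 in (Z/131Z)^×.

130

The order of 96 must divide φ(131) = 131 − 1 = 130 = 2 · 5 · 13.
Divisors of 130: 1, 2, 5, 10, 13, 26, 65, 130.
Check 96^d mod 131 for each divisor in increasing order:
96^1 ≡ 96 (mod 131)
96^2 ≡ 46 (mod 131)
96^5 ≡ 86 (mod 131)
96^10 ≡ 60 (mod 131)
96^13 ≡ 78 (mod 131)
96^26 ≡ 58 (mod 131)
96^65 ≡ 130 (mod 131)
96^130 ≡ 1 (mod 131) ✓
Hence ord(96) = 130.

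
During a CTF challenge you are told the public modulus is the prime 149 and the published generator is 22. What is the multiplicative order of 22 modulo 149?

74

The order of 22 must divide φ(149) = 149 − 1 = 148 = 2^2 · 37.
Divisors of 148: 1, 2, 4, 37, 74, 148.
Evaluate successive powers at the divisors of 148:
22^1 ≡ 22 (mod 149)
22^2 ≡ 37 (mod 149)
22^4 ≡ 28 (mod 149)
22^37 ≡ 148 (mod 149)
22^74 ≡ 1 (mod 149) ✓
Hence ord(22) = 74.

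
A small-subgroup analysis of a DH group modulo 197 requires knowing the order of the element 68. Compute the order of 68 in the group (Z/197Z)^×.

By Lagrange's theorem, ord_197(68) divides φ(197) = 197 − 1 = 196 = 2^2 · 7^2.
Divisors of 196: 1, 2, 4, 7, 14, 28, 49, 98, 196.
Check 68^d mod 197 for each divisor in increasing order:
68^1 ≡ 68 (mod 197)
68^2 ≡ 93 (mod 197)
68^4 ≡ 178 (mod 197)
68^7 ≡ 14 (mod 197)
68^14 ≡ 196 (mod 197)
68^28 ≡ 1 (mod 197) ✓
The smallest such exponent is 28, so the order of 68 is 28.

28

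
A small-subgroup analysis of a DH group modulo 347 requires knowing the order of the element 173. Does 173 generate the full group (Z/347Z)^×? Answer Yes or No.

φ(347) = 347 − 1 = 346 = 2 · 173.
An element g generates (Z/347Z)^× iff g^(346/q) ≢ 1 (mod 347) for each prime q ∈ {2, 173}.
173^173 ≡ 1 (mod 347)  [q = 2: ≡ 1 ✗]
173^2 ≡ 87 (mod 347)  [q = 173: ≢ 1 ✓]
The check at q = 2 fails, so 173 generates a proper subgroup.

No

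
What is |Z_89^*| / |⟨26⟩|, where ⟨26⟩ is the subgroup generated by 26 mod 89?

ord(26) | φ(89) = 89 − 1 = 88 = 2^3 · 11.
Divisors of 88: 1, 2, 4, 8, 11, 22, 44, 88.
Compute 26^d (mod 89) for the divisors d until we hit 1:
26^1 ≡ 26 (mod 89)
26^2 ≡ 53 (mod 89)
26^4 ≡ 50 (mod 89)
26^8 ≡ 8 (mod 89)
26^11 ≡ 77 (mod 89)
26^22 ≡ 55 (mod 89)
26^44 ≡ 88 (mod 89)
26^88 ≡ 1 (mod 89) ✓
Thus |⟨26⟩| = ord(26) = 88.
Index = |(Z/89Z)^×| / |⟨26⟩| = 88 / 88 = 1.

1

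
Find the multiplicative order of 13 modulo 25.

The order of 13 must divide φ(25) = φ(5^2) = 5·(5−1) = 20 = 2^2 · 5.
Divisors of 20: 1, 2, 4, 5, 10, 20.
Evaluate successive powers at the divisors of 20:
13^1 ≡ 13 (mod 25)
13^2 ≡ 19 (mod 25)
13^4 ≡ 11 (mod 25)
13^5 ≡ 18 (mod 25)
13^10 ≡ 24 (mod 25)
13^20 ≡ 1 (mod 25) ✓
Therefore the multiplicative order of 13 modulo 25 is 20.

20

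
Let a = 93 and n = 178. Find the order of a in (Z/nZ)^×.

11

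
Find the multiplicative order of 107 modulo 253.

By Lagrange's theorem, ord_253(107) divides φ(253) = φ(11·23) = (11−1)·(23−1) = 10·22 = 220 = 2^2 · 5 · 11.
Divisors of 220: 1, 2, 4, 5, 10, 11, 20, 22, 44, 55, 110, 220.
Test each divisor d:
107^1 ≡ 107 (mod 253)
107^2 ≡ 64 (mod 253)
107^4 ≡ 48 (mod 253)
107^5 ≡ 76 (mod 253)
107^10 ≡ 210 (mod 253)
107^11 ≡ 206 (mod 253)
107^20 ≡ 78 (mod 253)
107^22 ≡ 185 (mod 253)
107^44 ≡ 70 (mod 253)
107^55 ≡ 252 (mod 253)
107^110 ≡ 1 (mod 253) ✓
Hence ord(107) = 110.

110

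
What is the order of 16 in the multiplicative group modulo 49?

21

ord(16) | φ(49) = φ(7^2) = 7·(7−1) = 42 = 2 · 3 · 7.
Divisors of 42: 1, 2, 3, 6, 7, 14, 21, 42.
Compute 16^d (mod 49) for the divisors d until we hit 1:
16^1 ≡ 16
16^2 ≡ 11
16^3 ≡ 29
16^6 ≡ 8
16^7 ≡ 30
16^14 ≡ 18
16^21 ≡ 1
Therefore the multiplicative order of 16 modulo 49 is 21.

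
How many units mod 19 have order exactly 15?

0

φ(19) = 19 − 1 = 18 = 2 · 3^2.
Since (Z/19Z)^× is cyclic of order 18, the number of elements of order d is φ(d) when d | 18 and 0 otherwise.
Since 15 ∤ 18, the count is 0.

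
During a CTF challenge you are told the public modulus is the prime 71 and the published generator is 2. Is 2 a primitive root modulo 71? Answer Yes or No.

No

φ(71) = 71 − 1 = 70 = 2 · 5 · 7.
It suffices to check that the order of 2 is not a proper divisor of 70: compute 2^(70/q) for q ∈ {2, 5, 7}.
2^35 ≡ 1 (mod 71)  [q = 2: ≡ 1 ✗]
2^14 ≡ 54 (mod 71)  [q = 5: ≢ 1 ✓]
2^10 ≡ 30 (mod 71)  [q = 7: ≢ 1 ✓]
The check at q = 2 fails, so 2 generates a proper subgroup.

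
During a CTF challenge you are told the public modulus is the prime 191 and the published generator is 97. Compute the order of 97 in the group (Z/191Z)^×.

95

By Lagrange's theorem, ord_191(97) divides φ(191) = 191 − 1 = 190 = 2 · 5 · 19.
Divisors of 190: 1, 2, 5, 10, 19, 38, 95, 190.
Test each divisor d:
97^1 ≡ 97
97^2 ≡ 50
97^5 ≡ 121
97^10 ≡ 125
97^19 ≡ 39
97^38 ≡ 184
97^95 ≡ 1
So ord_191(97) = 95.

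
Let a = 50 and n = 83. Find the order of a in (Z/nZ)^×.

82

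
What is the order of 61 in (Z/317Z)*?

By Lagrange's theorem, ord_317(61) divides φ(317) = 317 − 1 = 316 = 2^2 · 79.
Divisors of 316: 1, 2, 4, 79, 158, 316.
Evaluate successive powers at the divisors of 316:
61^1 ≡ 61 (mod 317)
61^2 ≡ 234 (mod 317)
61^4 ≡ 232 (mod 317)
61^79 ≡ 316 (mod 317)
61^158 ≡ 1 (mod 317) ✓
Hence ord(61) = 158.

158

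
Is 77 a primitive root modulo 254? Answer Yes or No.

No

φ(254) = φ(2)·φ(127) = 1·126 = 126 = 2 · 3^2 · 7.
It suffices to check that the order of 77 is not a proper divisor of 126: compute 77^(126/q) for q ∈ {2, 3, 7}.
77^63 ≡ 253 (mod 254)  [q = 2: ≢ 1 ✓]
77^42 ≡ 1 (mod 254)  [q = 3: ≡ 1 ✗]
77^18 ≡ 131 (mod 254)  [q = 7: ≢ 1 ✓]
Since 77^42 ≡ 1, the order of 77 divides 42 < 126, so 77 is not a primitive root.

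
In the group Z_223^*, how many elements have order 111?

72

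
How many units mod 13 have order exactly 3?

2

φ(13) = 13 − 1 = 12 = 2^2 · 3.
Since (Z/13Z)^× is cyclic of order 12, the number of elements of order d is φ(d) when d | 12 and 0 otherwise.
3 | 12, and φ(3) = 3 − 1 = 2.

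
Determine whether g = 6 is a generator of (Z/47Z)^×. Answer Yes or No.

φ(47) = 47 − 1 = 46 = 2 · 23.
Test 6^(46/q) mod 47 for each prime factor q of 46:
6^23 ≡ 1 (mod 47)  [q = 2: ≡ 1 ✗]
6^2 ≡ 36 (mod 47)  [q = 23: ≢ 1 ✓]
6^23 ≡ 1 shows ord(6) | 23, strictly less than φ(47); not a primitive root.

No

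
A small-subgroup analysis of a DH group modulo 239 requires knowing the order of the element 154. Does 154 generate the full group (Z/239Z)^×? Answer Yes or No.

φ(239) = 239 − 1 = 238 = 2 · 7 · 17.
It suffices to check that the order of 154 is not a proper divisor of 238: compute 154^(238/q) for q ∈ {2, 7, 17}.
154^119 ≡ 238 (mod 239)  [q = 2: ≢ 1 ✓]
154^34 ≡ 24 (mod 239)  [q = 7: ≢ 1 ✓]
154^14 ≡ 36 (mod 239)  [q = 17: ≢ 1 ✓]
Every test exponent gives a nontrivial residue, hence 154 generates the full group.

Yes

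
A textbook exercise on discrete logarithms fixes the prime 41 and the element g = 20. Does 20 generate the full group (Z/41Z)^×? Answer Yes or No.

No

φ(41) = 41 − 1 = 40 = 2^3 · 5.
It suffices to check that the order of 20 is not a proper divisor of 40: compute 20^(40/q) for q ∈ {2, 5}.
20^20 ≡ 1 (mod 41)  [q = 2: ≡ 1 ✗]
20^8 ≡ 37 (mod 41)  [q = 5: ≢ 1 ✓]
The check at q = 2 fails, so 20 generates a proper subgroup.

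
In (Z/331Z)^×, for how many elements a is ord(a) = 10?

4

φ(331) = 331 − 1 = 330 = 2 · 3 · 5 · 11.
(Z/331Z)^× is cyclic (|G| = 330); a cyclic group of order m has exactly φ(d) elements of each order d | m, and none otherwise.
10 = 2 · 5 divides 330, and φ(10) = 4.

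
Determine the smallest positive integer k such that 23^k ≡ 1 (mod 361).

Since 23 ∈ (Z/361Z)^×, its order divides φ(361) = φ(19^2) = 19·(19−1) = 342 = 2 · 3^2 · 19.
Divisors of 342: 1, 2, 3, 6, 9, 18, 19, 38, 57, 114, 171, 342.
Evaluate successive powers at the divisors of 342:
23^1 ≡ 23 (mod 361)
23^2 ≡ 168 (mod 361)
23^3 ≡ 254 (mod 361)
23^6 ≡ 258 (mod 361)
23^9 ≡ 191 (mod 361)
23^18 ≡ 20 (mod 361)
23^19 ≡ 99 (mod 361)
23^38 ≡ 54 (mod 361)
23^57 ≡ 292 (mod 361)
23^114 ≡ 68 (mod 361)
23^171 ≡ 1 (mod 361) ✓
So ord_361(23) = 171.

171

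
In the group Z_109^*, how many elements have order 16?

0

φ(109) = 109 − 1 = 108 = 2^2 · 3^3.
(Z/109Z)^× is cyclic (|G| = 108); a cyclic group of order m has exactly φ(d) elements of each order d | m, and none otherwise.
Since 16 ∤ 108, the count is 0.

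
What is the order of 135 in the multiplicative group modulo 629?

36

The order of 135 must divide φ(629) = φ(17·37) = (17−1)·(37−1) = 16·36 = 576 = 2^6 · 3^2.
Divisors of 576: 1, 2, 3, 4, 6, 8, 9, 12, 16, 18, 24, 32, 36, 48, 64, 72, 96, 144, 192, 288, 576.
Check 135^d mod 629 for each divisor in increasing order:
135^1 ≡ 135
135^2 ≡ 613
135^3 ≡ 356
135^4 ≡ 256
135^6 ≡ 307
135^8 ≡ 120
135^9 ≡ 475
135^12 ≡ 528
135^16 ≡ 562
135^18 ≡ 443
135^24 ≡ 137
135^32 ≡ 86
135^36 ≡ 1
The smallest such exponent is 36, so the order of 135 is 36.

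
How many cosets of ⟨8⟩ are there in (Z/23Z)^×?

2

ord(8) | φ(23) = 23 − 1 = 22 = 2 · 11.
Divisors of 22: 1, 2, 11, 22.
Check 8^d mod 23 for each divisor in increasing order:
8^1 ≡ 8 (mod 23)
8^2 ≡ 18 (mod 23)
8^11 ≡ 1 (mod 23) ✓
Thus |⟨8⟩| = ord(8) = 11.
The index is φ(23) / ord(8) = 22 / 11 = 2.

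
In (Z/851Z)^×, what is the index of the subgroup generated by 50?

2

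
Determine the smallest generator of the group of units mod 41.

6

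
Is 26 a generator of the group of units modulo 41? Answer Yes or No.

φ(41) = 41 − 1 = 40 = 2^3 · 5.
An element g generates (Z/41Z)^× iff g^(40/q) ≢ 1 (mod 41) for each prime q ∈ {2, 5}.
26^20 ≡ 40 (mod 41)  [q = 2: ≢ 1 ✓]
26^8 ≡ 18 (mod 41)  [q = 5: ≢ 1 ✓]
All checks pass, so 26 has order 40 and is a primitive root modulo 41.

Yes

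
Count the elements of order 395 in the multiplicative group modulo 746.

φ(746) = φ(2)·φ(373) = 1·372 = 372 = 2^2 · 3 · 31.
Since (Z/746Z)^× is cyclic of order 372, the number of elements of order d is φ(d) when d | 372 and 0 otherwise.
Here 372 is not a multiple of 395, so there are no elements of order 395.

0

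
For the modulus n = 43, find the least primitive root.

φ(43) = 43 − 1 = 42 = 2 · 3 · 7.
g is a primitive root iff g^(42/q) ≢ 1 (mod 43) for each prime q ∈ {2, 3, 7}.
g = 2: 2^21 ≡ 42; 2^14 ≡ 1 — hits 1, so not a primitive root.
g = 3: 3^21 ≡ 42; 3^14 ≡ 36; 3^6 ≡ 41 — none is 1, so 3 is a primitive root.
So 3 is the smallest generator of (Z/43Z)^×.

3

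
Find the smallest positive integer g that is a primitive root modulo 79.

3

φ(79) = 79 − 1 = 78 = 2 · 3 · 13.
Test candidates g = 2, 3, … against the prime factors q ∈ {2, 3, 13} of φ(79): g is a generator iff g^(78/q) ≢ 1 for every such q.
g = 2: 2^39 ≡ 1 — hits 1, so not a primitive root.
g = 3: 3^39 ≡ 78; 3^26 ≡ 23; 3^6 ≡ 18 — none is 1, so 3 is a primitive root.
Hence the least primitive root of 79 is 3.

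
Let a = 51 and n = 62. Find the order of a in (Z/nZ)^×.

ord(51) | φ(62) = φ(2)·φ(31) = 1·30 = 30 = 2 · 3 · 5.
Divisors of 30: 1, 2, 3, 5, 6, 10, 15, 30.
Evaluate successive powers at the divisors of 30:
51^1 ≡ 51 (mod 62)
51^2 ≡ 59 (mod 62)
51^3 ≡ 33 (mod 62)
51^5 ≡ 25 (mod 62)
51^6 ≡ 35 (mod 62)
51^10 ≡ 5 (mod 62)
51^15 ≡ 1 (mod 62) ✓
Therefore the multiplicative order of 51 modulo 62 is 15.

15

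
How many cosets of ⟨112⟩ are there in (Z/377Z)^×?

12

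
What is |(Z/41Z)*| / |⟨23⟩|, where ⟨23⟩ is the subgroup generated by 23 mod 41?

4

The order of 23 must divide φ(41) = 41 − 1 = 40 = 2^3 · 5.
Divisors of 40: 1, 2, 4, 5, 8, 10, 20, 40.
Check 23^d mod 41 for each divisor in increasing order:
23^1 ≡ 23 (mod 41)
23^2 ≡ 37 (mod 41)
23^4 ≡ 16 (mod 41)
23^5 ≡ 40 (mod 41)
23^8 ≡ 10 (mod 41)
23^10 ≡ 1 (mod 41) ✓
Thus |⟨23⟩| = ord(23) = 10.
[(Z/41Z)^× : ⟨23⟩] = 40/10 = 4.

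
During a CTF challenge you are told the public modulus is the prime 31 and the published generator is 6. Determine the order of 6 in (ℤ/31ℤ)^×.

6

By Lagrange's theorem, ord_31(6) divides φ(31) = 31 − 1 = 30 = 2 · 3 · 5.
Divisors of 30: 1, 2, 3, 5, 6, 10, 15, 30.
Test each divisor d:
6^1 ≡ 6
6^2 ≡ 5
6^3 ≡ 30
6^5 ≡ 26
6^6 ≡ 1
So ord_31(6) = 6.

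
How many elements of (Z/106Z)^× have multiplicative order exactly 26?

12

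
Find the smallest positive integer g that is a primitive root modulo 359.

7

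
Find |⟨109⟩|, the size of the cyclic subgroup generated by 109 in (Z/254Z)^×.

126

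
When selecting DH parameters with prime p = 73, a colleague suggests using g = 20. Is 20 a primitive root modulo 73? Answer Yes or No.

Yes

φ(73) = 73 − 1 = 72 = 2^3 · 3^2.
An element g generates (Z/73Z)^× iff g^(72/q) ≢ 1 (mod 73) for each prime q ∈ {2, 3}.
20^36 ≡ 72 (mod 73)  [q = 2: ≢ 1 ✓]
20^24 ≡ 64 (mod 73)  [q = 3: ≢ 1 ✓]
Every test exponent gives a nontrivial residue, hence 20 generates the full group.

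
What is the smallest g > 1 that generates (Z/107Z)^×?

2

φ(107) = 107 − 1 = 106 = 2 · 53.
g is a primitive root iff g^(106/q) ≢ 1 (mod 107) for each prime q ∈ {2, 53}.
g = 2: 2^53 ≡ 106; 2^2 ≡ 4 — none is 1, so 2 is a primitive root.
So 2 is the smallest generator of (Z/107Z)^×.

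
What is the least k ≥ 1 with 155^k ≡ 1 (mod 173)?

172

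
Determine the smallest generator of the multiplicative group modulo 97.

φ(97) = 97 − 1 = 96 = 2^5 · 3.
g is a primitive root iff g^(96/q) ≢ 1 (mod 97) for each prime q ∈ {2, 3}.
g = 2: 2^48 ≡ 1 — hits 1, so not a primitive root.
g = 3: 3^48 ≡ 1 — hits 1, so not a primitive root.
g = 4: 4^48 ≡ 1 — hits 1, so not a primitive root.
g = 5: 5^48 ≡ 96; 5^32 ≡ 35 — none is 1, so 5 is a primitive root.
The smallest primitive root modulo 97 is 5.

5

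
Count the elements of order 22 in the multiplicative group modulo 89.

φ(89) = 89 − 1 = 88 = 2^3 · 11.
(Z/89Z)^× is cyclic (|G| = 88); a cyclic group of order m has exactly φ(d) elements of each order d | m, and none otherwise.
22 = 2 · 11 divides 88, and φ(22) = 10.

10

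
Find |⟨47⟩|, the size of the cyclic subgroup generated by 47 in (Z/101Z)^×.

By Lagrange's theorem, ord_101(47) divides φ(101) = 101 − 1 = 100 = 2^2 · 5^2.
Divisors of 100: 1, 2, 4, 5, 10, 20, 25, 50, 100.
Test each divisor d:
47^1 ≡ 47 (mod 101)
47^2 ≡ 88 (mod 101)
47^4 ≡ 68 (mod 101)
47^5 ≡ 65 (mod 101)
47^10 ≡ 84 (mod 101)
47^20 ≡ 87 (mod 101)
47^25 ≡ 100 (mod 101)
47^50 ≡ 1 (mod 101) ✓
The smallest such exponent is 50, so the order of 47 is 50.

50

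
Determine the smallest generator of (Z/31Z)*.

3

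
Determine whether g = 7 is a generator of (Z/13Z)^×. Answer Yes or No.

Yes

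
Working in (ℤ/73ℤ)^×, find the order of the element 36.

18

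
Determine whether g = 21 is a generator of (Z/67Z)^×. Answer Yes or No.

φ(67) = 67 − 1 = 66 = 2 · 3 · 11.
21 is a primitive root mod 67 iff 21^(φ(67)/q) ≢ 1 for every prime q | φ(67), i.e. q ∈ {2, 3, 11}.
21^33 ≡ 1 (mod 67)  [q = 2: ≡ 1 ✗]
21^22 ≡ 29 (mod 67)  [q = 3: ≢ 1 ✓]
21^6 ≡ 24 (mod 67)  [q = 11: ≢ 1 ✓]
Since 21^33 ≡ 1, the order of 21 divides 33 < 66, so 21 is not a primitive root.

No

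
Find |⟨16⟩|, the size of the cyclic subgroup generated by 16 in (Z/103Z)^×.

ord(16) | φ(103) = 103 − 1 = 102 = 2 · 3 · 17.
Divisors of 102: 1, 2, 3, 6, 17, 34, 51, 102.
Test each divisor d:
16^1 ≡ 16 (mod 103)
16^2 ≡ 50 (mod 103)
16^3 ≡ 79 (mod 103)
16^6 ≡ 61 (mod 103)
16^17 ≡ 56 (mod 103)
16^34 ≡ 46 (mod 103)
16^51 ≡ 1 (mod 103) ✓
The smallest such exponent is 51, so the order of 16 is 51.

51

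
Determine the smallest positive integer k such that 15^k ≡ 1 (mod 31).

10

By Lagrange's theorem, ord_31(15) divides φ(31) = 31 − 1 = 30 = 2 · 3 · 5.
Divisors of 30: 1, 2, 3, 5, 6, 10, 15, 30.
Compute 15^d (mod 31) for the divisors d until we hit 1:
15^1 ≡ 15
15^2 ≡ 8
15^3 ≡ 27
15^5 ≡ 30
15^6 ≡ 16
15^10 ≡ 1
The smallest such exponent is 10, so the order of 15 is 10.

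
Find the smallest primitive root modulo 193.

φ(193) = 193 − 1 = 192 = 2^6 · 3.
Test candidates g = 2, 3, … against the prime factors q ∈ {2, 3} of φ(193): g is a generator iff g^(192/q) ≢ 1 for every such q.
g = 2: 2^96 ≡ 1 — hits 1, so not a primitive root.
g = 3: 3^96 ≡ 1 — hits 1, so not a primitive root.
g = 4: 4^96 ≡ 1 — hits 1, so not a primitive root.
g = 5: 5^96 ≡ 192; 5^64 ≡ 84 — none is 1, so 5 is a primitive root.
Hence the least primitive root of 193 is 5.

5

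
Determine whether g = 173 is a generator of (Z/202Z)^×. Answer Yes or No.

φ(202) = φ(2)·φ(101) = 1·100 = 100 = 2^2 · 5^2.
An element g generates (Z/202Z)^× iff g^(100/q) ≢ 1 (mod 202) for each prime q ∈ {2, 5}.
173^50 ≡ 201 (mod 202)  [q = 2: ≢ 1 ✓]
173^20 ≡ 95 (mod 202)  [q = 5: ≢ 1 ✓]
None equal 1, so ord_202(173) = 100: 173 is a primitive root.

Yes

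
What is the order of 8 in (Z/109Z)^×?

Since 8 ∈ (Z/109Z)^×, its order divides φ(109) = 109 − 1 = 108 = 2^2 · 3^3.
Divisors of 108: 1, 2, 3, 4, 6, 9, 12, 18, 27, 36, 54, 108.
Compute 8^d (mod 109) for the divisors d until we hit 1:
8^1 ≡ 8 (mod 109)
8^2 ≡ 64 (mod 109)
8^3 ≡ 76 (mod 109)
8^4 ≡ 63 (mod 109)
8^6 ≡ 108 (mod 109)
8^9 ≡ 33 (mod 109)
8^12 ≡ 1 (mod 109) ✓
So ord_109(8) = 12.

12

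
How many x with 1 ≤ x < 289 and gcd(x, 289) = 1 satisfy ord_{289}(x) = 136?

64

φ(289) = φ(17^2) = 17·(17−1) = 272 = 2^4 · 17.
In a cyclic group of order 272, there are φ(d) elements of order d for each divisor d of 272, and zero for non-divisors.
136 = 2^3 · 17 divides 272, and φ(136) = 64.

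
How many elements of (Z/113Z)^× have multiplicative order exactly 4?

φ(113) = 113 − 1 = 112 = 2^4 · 7.
In a cyclic group of order 112, there are φ(d) elements of order d for each divisor d of 112, and zero for non-divisors.
4 = 2^2 divides 112, and φ(4) = 2.

2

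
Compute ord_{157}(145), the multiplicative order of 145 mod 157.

ord(145) | φ(157) = 157 − 1 = 156 = 2^2 · 3 · 13.
Divisors of 156: 1, 2, 3, 4, 6, 12, 13, 26, 39, 52, 78, 156.
Test each divisor d:
145^1 ≡ 145
145^2 ≡ 144
145^3 ≡ 156
145^4 ≡ 12
145^6 ≡ 1
So ord_157(145) = 6.

6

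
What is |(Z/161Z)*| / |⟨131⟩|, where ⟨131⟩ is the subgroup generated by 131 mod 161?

The order of 131 must divide φ(161) = φ(7·23) = (7−1)·(23−1) = 6·22 = 132 = 2^2 · 3 · 11.
Divisors of 132: 1, 2, 3, 4, 6, 11, 12, 22, 33, 44, 66, 132.
Compute 131^d (mod 161) for the divisors d until we hit 1:
131^1 ≡ 131 (mod 161)
131^2 ≡ 95 (mod 161)
131^3 ≡ 48 (mod 161)
131^4 ≡ 9 (mod 161)
131^6 ≡ 50 (mod 161)
131^11 ≡ 24 (mod 161)
131^12 ≡ 85 (mod 161)
131^22 ≡ 93 (mod 161)
131^33 ≡ 139 (mod 161)
131^44 ≡ 116 (mod 161)
131^66 ≡ 1 (mod 161) ✓
The order of 131 is 66, so the subgroup it generates has 66 elements.
[(Z/161Z)^× : ⟨131⟩] = 132/66 = 2.

2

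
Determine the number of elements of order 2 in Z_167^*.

φ(167) = 167 − 1 = 166 = 2 · 83.
Since (Z/167Z)^× is cyclic of order 166, the number of elements of order d is φ(d) when d | 166 and 0 otherwise.
2 | 166, and φ(2) = 2 − 1 = 1.

1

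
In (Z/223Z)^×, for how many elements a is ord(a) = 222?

72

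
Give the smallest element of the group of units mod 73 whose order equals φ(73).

5

φ(73) = 73 − 1 = 72 = 2^3 · 3^2.
g is a primitive root iff g^(72/q) ≢ 1 (mod 73) for each prime q ∈ {2, 3}.
g = 2: 2^36 ≡ 1 — hits 1, so not a primitive root.
g = 3: 3^36 ≡ 1 — hits 1, so not a primitive root.
g = 4: 4^36 ≡ 1 — hits 1, so not a primitive root.
g = 5: 5^36 ≡ 72; 5^24 ≡ 8 — none is 1, so 5 is a primitive root.
So 5 is the smallest generator of (Z/73Z)^×.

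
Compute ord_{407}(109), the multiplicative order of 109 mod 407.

36

By Lagrange's theorem, ord_407(109) divides φ(407) = φ(11·37) = (11−1)·(37−1) = 10·36 = 360 = 2^3 · 3^2 · 5.
Divisors of 360: 1, 2, 3, 4, 5, 6, 8, 9, 10, 12, 15, 18, 20, 24, 30, 36, 40, 45, 60, 72, 90, 120, 180, 360.
Compute 109^d (mod 407) for the divisors d until we hit 1:
109^1 ≡ 109 (mod 407)
109^2 ≡ 78 (mod 407)
109^3 ≡ 362 (mod 407)
109^4 ≡ 386 (mod 407)
109^5 ≡ 153 (mod 407)
109^6 ≡ 397 (mod 407)
109^8 ≡ 34 (mod 407)
109^9 ≡ 43 (mod 407)
109^10 ≡ 210 (mod 407)
109^12 ≡ 100 (mod 407)
109^15 ≡ 384 (mod 407)
109^18 ≡ 221 (mod 407)
109^20 ≡ 144 (mod 407)
109^24 ≡ 232 (mod 407)
109^30 ≡ 122 (mod 407)
109^36 ≡ 1 (mod 407) ✓
Hence ord(109) = 36.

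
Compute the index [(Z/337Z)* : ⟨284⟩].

1

The order of 284 must divide φ(337) = 337 − 1 = 336 = 2^4 · 3 · 7.
Divisors of 336: 1, 2, 3, 4, 6, 7, 8, 12, 14, 16, 21, 24, 28, 42, 48, 56, 84, 112, 168, 336.
Test each divisor d:
284^1 ≡ 284 (mod 337)
284^2 ≡ 113 (mod 337)
284^3 ≡ 77 (mod 337)
284^4 ≡ 300 (mod 337)
284^6 ≡ 200 (mod 337)
284^7 ≡ 184 (mod 337)
284^8 ≡ 21 (mod 337)
284^12 ≡ 234 (mod 337)
284^14 ≡ 156 (mod 337)
284^16 ≡ 104 (mod 337)
284^21 ≡ 59 (mod 337)
284^24 ≡ 162 (mod 337)
284^28 ≡ 72 (mod 337)
284^42 ≡ 111 (mod 337)
284^48 ≡ 295 (mod 337)
284^56 ≡ 129 (mod 337)
284^84 ≡ 189 (mod 337)
284^112 ≡ 128 (mod 337)
284^168 ≡ 336 (mod 337)
284^336 ≡ 1 (mod 337) ✓
Thus |⟨284⟩| = ord(284) = 336.
Index = |(Z/337Z)^×| / |⟨284⟩| = 336 / 336 = 1.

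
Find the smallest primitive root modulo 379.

φ(379) = 379 − 1 = 378 = 2 · 3^3 · 7.
g is a primitive root iff g^(378/q) ≢ 1 (mod 379) for each prime q ∈ {2, 3, 7}.
g = 2: 2^189 ≡ 378; 2^126 ≡ 327; 2^54 ≡ 125 — none is 1, so 2 is a primitive root.
The smallest primitive root modulo 379 is 2.

2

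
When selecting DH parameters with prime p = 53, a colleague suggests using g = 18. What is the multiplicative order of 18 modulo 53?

Since 18 ∈ (Z/53Z)^×, its order divides φ(53) = 53 − 1 = 52 = 2^2 · 13.
Divisors of 52: 1, 2, 4, 13, 26, 52.
Compute 18^d (mod 53) for the divisors d until we hit 1:
18^1 ≡ 18 (mod 53)
18^2 ≡ 6 (mod 53)
18^4 ≡ 36 (mod 53)
18^13 ≡ 23 (mod 53)
18^26 ≡ 52 (mod 53)
18^52 ≡ 1 (mod 53) ✓
Hence ord(18) = 52.

52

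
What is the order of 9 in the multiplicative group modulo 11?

5

By Lagrange's theorem, ord_11(9) divides φ(11) = 11 − 1 = 10 = 2 · 5.
Divisors of 10: 1, 2, 5, 10.
Evaluate successive powers at the divisors of 10:
9^1 ≡ 9 (mod 11)
9^2 ≡ 4 (mod 11)
9^5 ≡ 1 (mod 11) ✓
So ord_11(9) = 5.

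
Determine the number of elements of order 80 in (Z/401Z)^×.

32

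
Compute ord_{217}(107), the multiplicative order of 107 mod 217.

15

ord(107) | φ(217) = φ(7·31) = (7−1)·(31−1) = 6·30 = 180 = 2^2 · 3^2 · 5.
Divisors of 180: 1, 2, 3, 4, 5, 6, 9, 10, 12, 15, 18, 20, 30, 36, 45, 60, 90, 180.
Compute 107^d (mod 217) for the divisors d until we hit 1:
107^1 ≡ 107 (mod 217)
107^2 ≡ 165 (mod 217)
107^3 ≡ 78 (mod 217)
107^4 ≡ 100 (mod 217)
107^5 ≡ 67 (mod 217)
107^6 ≡ 8 (mod 217)
107^9 ≡ 190 (mod 217)
107^10 ≡ 149 (mod 217)
107^12 ≡ 64 (mod 217)
107^15 ≡ 1 (mod 217) ✓
Therefore the multiplicative order of 107 modulo 217 is 15.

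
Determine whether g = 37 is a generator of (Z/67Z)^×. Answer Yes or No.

No

φ(67) = 67 − 1 = 66 = 2 · 3 · 11.
Test 37^(66/q) mod 67 for each prime factor q of 66:
37^33 ≡ 1 (mod 67)  [q = 2: ≡ 1 ✗]
37^22 ≡ 37 (mod 67)  [q = 3: ≢ 1 ✓]
37^6 ≡ 1 (mod 67)  [q = 11: ≡ 1 ✗]
37^33 ≡ 1 shows ord(37) | 33, strictly less than φ(67); not a primitive root.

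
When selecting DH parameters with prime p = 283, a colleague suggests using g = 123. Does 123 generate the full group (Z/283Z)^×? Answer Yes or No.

Yes

φ(283) = 283 − 1 = 282 = 2 · 3 · 47.
It suffices to check that the order of 123 is not a proper divisor of 282: compute 123^(282/q) for q ∈ {2, 3, 47}.
123^141 ≡ 282 (mod 283)  [q = 2: ≢ 1 ✓]
123^94 ≡ 44 (mod 283)  [q = 3: ≢ 1 ✓]
123^6 ≡ 71 (mod 283)  [q = 47: ≢ 1 ✓]
All checks pass, so 123 has order 282 and is a primitive root modulo 283.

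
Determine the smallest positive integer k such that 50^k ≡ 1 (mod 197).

Since 50 ∈ (Z/197Z)^×, its order divides φ(197) = 197 − 1 = 196 = 2^2 · 7^2.
Divisors of 196: 1, 2, 4, 7, 14, 28, 49, 98, 196.
Evaluate successive powers at the divisors of 196:
50^1 ≡ 50 (mod 197)
50^2 ≡ 136 (mod 197)
50^4 ≡ 175 (mod 197)
50^7 ≡ 120 (mod 197)
50^14 ≡ 19 (mod 197)
50^28 ≡ 164 (mod 197)
50^49 ≡ 14 (mod 197)
50^98 ≡ 196 (mod 197)
50^196 ≡ 1 (mod 197) ✓
So ord_197(50) = 196.

196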